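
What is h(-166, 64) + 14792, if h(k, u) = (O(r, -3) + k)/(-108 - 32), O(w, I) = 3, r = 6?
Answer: 2071043/140 ≈ 14793.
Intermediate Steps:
h(k, u) = -3/140 - k/140 (h(k, u) = (3 + k)/(-108 - 32) = (3 + k)/(-140) = (3 + k)*(-1/140) = -3/140 - k/140)
h(-166, 64) + 14792 = (-3/140 - 1/140*(-166)) + 14792 = (-3/140 + 83/70) + 14792 = 163/140 + 14792 = 2071043/140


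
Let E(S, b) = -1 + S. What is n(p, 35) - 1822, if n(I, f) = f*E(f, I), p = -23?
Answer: -632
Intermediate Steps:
n(I, f) = f*(-1 + f)
n(p, 35) - 1822 = 35*(-1 + 35) - 1822 = 35*34 - 1822 = 1190 - 1822 = -632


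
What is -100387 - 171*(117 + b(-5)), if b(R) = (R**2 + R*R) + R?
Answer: -128089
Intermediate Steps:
b(R) = R + 2*R**2 (b(R) = (R**2 + R**2) + R = 2*R**2 + R = R + 2*R**2)
-100387 - 171*(117 + b(-5)) = -100387 - 171*(117 - 5*(1 + 2*(-5))) = -100387 - 171*(117 - 5*(1 - 10)) = -100387 - 171*(117 - 5*(-9)) = -100387 - 171*(117 + 45) = -100387 - 171*162 = -100387 - 27702 = -128089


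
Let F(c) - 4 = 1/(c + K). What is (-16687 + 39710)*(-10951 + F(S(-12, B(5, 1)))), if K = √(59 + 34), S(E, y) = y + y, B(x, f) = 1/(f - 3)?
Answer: -1008130123/4 + 1001*√93/4 ≈ -2.5203e+8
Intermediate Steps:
B(x, f) = 1/(-3 + f)
S(E, y) = 2*y
K = √93 ≈ 9.6436
F(c) = 4 + 1/(c + √93)
(-16687 + 39710)*(-10951 + F(S(-12, B(5, 1)))) = (-16687 + 39710)*(-10951 + (1 + 4*(2/(-3 + 1)) + 4*√93)/(2/(-3 + 1) + √93)) = 23023*(-10951 + (1 + 4*(2/(-2)) + 4*√93)/(2/(-2) + √93)) = 23023*(-10951 + (1 + 4*(2*(-½)) + 4*√93)/(2*(-½) + √93)) = 23023*(-10951 + (1 + 4*(-1) + 4*√93)/(-1 + √93)) = 23023*(-10951 + (1 - 4 + 4*√93)/(-1 + √93)) = 23023*(-10951 + (-3 + 4*√93)/(-1 + √93)) = -252124873 + 23023*(-3 + 4*√93)/(-1 + √93)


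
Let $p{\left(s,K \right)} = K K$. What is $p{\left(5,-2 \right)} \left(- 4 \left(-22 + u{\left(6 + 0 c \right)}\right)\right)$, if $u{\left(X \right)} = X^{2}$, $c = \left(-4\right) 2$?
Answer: $-224$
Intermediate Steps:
$p{\left(s,K \right)} = K^{2}$
$c = -8$
$p{\left(5,-2 \right)} \left(- 4 \left(-22 + u{\left(6 + 0 c \right)}\right)\right) = \left(-2\right)^{2} \left(- 4 \left(-22 + \left(6 + 0 \left(-8\right)\right)^{2}\right)\right) = 4 \left(- 4 \left(-22 + \left(6 + 0\right)^{2}\right)\right) = 4 \left(- 4 \left(-22 + 6^{2}\right)\right) = 4 \left(- 4 \left(-22 + 36\right)\right) = 4 \left(\left(-4\right) 14\right) = 4 \left(-56\right) = -224$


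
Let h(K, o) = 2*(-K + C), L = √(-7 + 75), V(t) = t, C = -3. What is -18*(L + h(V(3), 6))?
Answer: 216 - 36*√17 ≈ 67.568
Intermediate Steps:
L = 2*√17 (L = √68 = 2*√17 ≈ 8.2462)
h(K, o) = -6 - 2*K (h(K, o) = 2*(-K - 3) = 2*(-3 - K) = -6 - 2*K)
-18*(L + h(V(3), 6)) = -18*(2*√17 + (-6 - 2*3)) = -18*(2*√17 + (-6 - 6)) = -18*(2*√17 - 12) = -18*(-12 + 2*√17) = 216 - 36*√17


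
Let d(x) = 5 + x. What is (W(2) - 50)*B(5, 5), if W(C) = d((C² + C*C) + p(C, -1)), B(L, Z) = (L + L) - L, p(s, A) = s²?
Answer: -165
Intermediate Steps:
B(L, Z) = L (B(L, Z) = 2*L - L = L)
W(C) = 5 + 3*C² (W(C) = 5 + ((C² + C*C) + C²) = 5 + ((C² + C²) + C²) = 5 + (2*C² + C²) = 5 + 3*C²)
(W(2) - 50)*B(5, 5) = ((5 + 3*2²) - 50)*5 = ((5 + 3*4) - 50)*5 = ((5 + 12) - 50)*5 = (17 - 50)*5 = -33*5 = -165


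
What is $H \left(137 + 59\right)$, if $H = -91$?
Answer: $-17836$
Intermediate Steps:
$H \left(137 + 59\right) = - 91 \left(137 + 59\right) = \left(-91\right) 196 = -17836$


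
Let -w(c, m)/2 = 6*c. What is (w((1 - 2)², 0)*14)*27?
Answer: -4536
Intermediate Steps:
w(c, m) = -12*c
(w((1 - 2)², 0)*14)*27 = (-12*(1 - 2)²*14)*27 = (-12*(-1)²*14)*27 = (-12*1*14)*27 = -12*14*27 = -168*27 = -4536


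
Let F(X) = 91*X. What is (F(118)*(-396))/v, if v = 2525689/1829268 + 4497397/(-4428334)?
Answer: -17222900654242771488/1478825028365 ≈ -1.1646e+7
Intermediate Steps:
v = 1478825028365/4050304839756 (v = 2525689*(1/1829268) + 4497397*(-1/4428334) = 2525689/1829268 - 4497397/4428334 = 1478825028365/4050304839756 ≈ 0.36511)
(F(118)*(-396))/v = ((91*118)*(-396))/(1478825028365/4050304839756) = (10738*(-396))*(4050304839756/1478825028365) = -4252248*4050304839756/1478825028365 = -17222900654242771488/1478825028365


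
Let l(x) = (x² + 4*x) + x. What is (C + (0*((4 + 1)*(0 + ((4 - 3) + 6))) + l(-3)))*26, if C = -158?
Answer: -4264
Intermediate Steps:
l(x) = x² + 5*x
(C + (0*((4 + 1)*(0 + ((4 - 3) + 6))) + l(-3)))*26 = (-158 + (0*((4 + 1)*(0 + ((4 - 3) + 6))) - 3*(5 - 3)))*26 = (-158 + (0*(5*(0 + (1 + 6))) - 3*2))*26 = (-158 + (0*(5*(0 + 7)) - 6))*26 = (-158 + (0*(5*7) - 6))*26 = (-158 + (0*35 - 6))*26 = (-158 + (0 - 6))*26 = (-158 - 6)*26 = -164*26 = -4264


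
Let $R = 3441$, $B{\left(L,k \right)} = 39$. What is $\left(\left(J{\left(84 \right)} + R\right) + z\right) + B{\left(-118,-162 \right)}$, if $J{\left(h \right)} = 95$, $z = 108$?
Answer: $3683$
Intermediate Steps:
$\left(\left(J{\left(84 \right)} + R\right) + z\right) + B{\left(-118,-162 \right)} = \left(\left(95 + 3441\right) + 108\right) + 39 = \left(3536 + 108\right) + 39 = 3644 + 39 = 3683$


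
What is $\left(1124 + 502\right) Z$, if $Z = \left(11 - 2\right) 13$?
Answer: $190242$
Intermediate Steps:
$Z = 117$ ($Z = 9 \cdot 13 = 117$)
$\left(1124 + 502\right) Z = \left(1124 + 502\right) 117 = 1626 \cdot 117 = 190242$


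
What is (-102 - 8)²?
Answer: 12100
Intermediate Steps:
(-102 - 8)² = (-110)² = 12100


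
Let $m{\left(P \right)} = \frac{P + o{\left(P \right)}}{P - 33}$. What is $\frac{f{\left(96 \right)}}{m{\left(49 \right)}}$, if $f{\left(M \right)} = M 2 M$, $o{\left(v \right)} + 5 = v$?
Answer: $\frac{98304}{31} \approx 3171.1$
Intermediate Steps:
$o{\left(v \right)} = -5 + v$
$f{\left(M \right)} = 2 M^{2}$ ($f{\left(M \right)} = 2 M M = 2 M^{2}$)
$m{\left(P \right)} = \frac{-5 + 2 P}{-33 + P}$ ($m{\left(P \right)} = \frac{P + \left(-5 + P\right)}{P - 33} = \frac{-5 + 2 P}{-33 + P}$)
$\frac{f{\left(96 \right)}}{m{\left(49 \right)}} = \frac{2 \cdot 96^{2}}{\frac{1}{-33 + 49} \left(-5 + 2 \cdot 49\right)} = \frac{2 \cdot 9216}{\frac{1}{16} \left(-5 + 98\right)} = \frac{18432}{\frac{1}{16} \cdot 93} = \frac{18432}{\frac{93}{16}} = 18432 \cdot \frac{16}{93} = \frac{98304}{31}$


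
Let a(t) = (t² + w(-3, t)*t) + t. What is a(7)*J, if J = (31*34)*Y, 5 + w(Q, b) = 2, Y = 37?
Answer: 1364930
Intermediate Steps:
w(Q, b) = -3 (w(Q, b) = -5 + 2 = -3)
a(t) = t² - 2*t (a(t) = (t² - 3*t) + t = t² - 2*t)
J = 38998 (J = (31*34)*37 = 1054*37 = 38998)
a(7)*J = (7*(-2 + 7))*38998 = (7*5)*38998 = 35*38998 = 1364930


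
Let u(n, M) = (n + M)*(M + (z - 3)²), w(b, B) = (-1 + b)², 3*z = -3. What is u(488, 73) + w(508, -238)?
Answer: 306978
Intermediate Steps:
z = -1 (z = (⅓)*(-3) = -1)
u(n, M) = (16 + M)*(M + n) (u(n, M) = (n + M)*(M + (-1 - 3)²) = (M + n)*(M + (-4)²) = (M + n)*(M + 16) = (M + n)*(16 + M) = (16 + M)*(M + n))
u(488, 73) + w(508, -238) = (73² + 16*73 + 16*488 + 73*488) + (-1 + 508)² = (5329 + 1168 + 7808 + 35624) + 507² = 49929 + 257049 = 306978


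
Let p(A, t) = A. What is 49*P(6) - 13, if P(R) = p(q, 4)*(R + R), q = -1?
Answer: -601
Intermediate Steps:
P(R) = -2*R (P(R) = -(R + R) = -2*R)
49*P(6) - 13 = 49*(-2*6) - 13 = 49*(-12) - 13 = -588 - 13 = -601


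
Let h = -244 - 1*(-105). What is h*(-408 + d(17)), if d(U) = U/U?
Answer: 56573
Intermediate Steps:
h = -139 (h = -244 + 105 = -139)
d(U) = 1
h*(-408 + d(17)) = -139*(-408 + 1) = -139*(-407) = 56573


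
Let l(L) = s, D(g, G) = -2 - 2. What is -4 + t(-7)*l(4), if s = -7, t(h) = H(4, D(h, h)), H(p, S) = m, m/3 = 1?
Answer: -25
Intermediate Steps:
D(g, G) = -4
m = 3 (m = 3*1 = 3)
H(p, S) = 3
t(h) = 3
l(L) = -7
-4 + t(-7)*l(4) = -4 + 3*(-7) = -4 - 21 = -25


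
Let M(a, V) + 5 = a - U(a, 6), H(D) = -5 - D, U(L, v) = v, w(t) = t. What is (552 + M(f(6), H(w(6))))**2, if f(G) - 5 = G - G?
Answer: 298116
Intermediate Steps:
f(G) = 5 (f(G) = 5 + (G - G) = 5 + 0 = 5)
M(a, V) = -11 + a (M(a, V) = -5 + (a - 1*6) = -5 + (a - 6) = -5 + (-6 + a) = -11 + a)
(552 + M(f(6), H(w(6))))**2 = (552 + (-11 + 5))**2 = (552 - 6)**2 = 546**2 = 298116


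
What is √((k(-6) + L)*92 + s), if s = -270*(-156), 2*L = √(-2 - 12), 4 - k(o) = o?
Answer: √(43040 + 46*I*√14) ≈ 207.46 + 0.4148*I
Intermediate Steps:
k(o) = 4 - o
L = I*√14/2 (L = √(-2 - 12)/2 = √(-14)/2 = (I*√14)/2 = I*√14/2 ≈ 1.8708*I)
s = 42120
√((k(-6) + L)*92 + s) = √(((4 - 1*(-6)) + I*√14/2)*92 + 42120) = √(((4 + 6) + I*√14/2)*92 + 42120) = √((10 + I*√14/2)*92 + 42120) = √((920 + 46*I*√14) + 42120) = √(43040 + 46*I*√14)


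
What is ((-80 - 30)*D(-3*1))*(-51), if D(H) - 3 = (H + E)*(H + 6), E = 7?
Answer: 84150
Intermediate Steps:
D(H) = 3 + (6 + H)*(7 + H) (D(H) = 3 + (H + 7)*(H + 6) = 3 + (7 + H)*(6 + H) = 3 + (6 + H)*(7 + H))
((-80 - 30)*D(-3*1))*(-51) = ((-80 - 30)*(45 + (-3*1)² + 13*(-3*1)))*(-51) = -110*(45 + (-3)² + 13*(-3))*(-51) = -110*(45 + 9 - 39)*(-51) = -110*15*(-51) = -1650*(-51) = 84150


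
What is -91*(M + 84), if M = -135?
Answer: 4641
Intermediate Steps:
-91*(M + 84) = -91*(-135 + 84) = -91*(-51) = 4641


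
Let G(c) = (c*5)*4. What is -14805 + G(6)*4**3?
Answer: -7125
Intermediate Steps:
G(c) = 20*c (G(c) = (5*c)*4 = 20*c)
-14805 + G(6)*4**3 = -14805 + (20*6)*4**3 = -14805 + 120*64 = -14805 + 7680 = -7125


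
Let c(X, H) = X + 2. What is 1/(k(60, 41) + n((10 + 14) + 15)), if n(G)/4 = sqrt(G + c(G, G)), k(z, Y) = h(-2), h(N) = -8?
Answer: 1/152 + sqrt(5)/76 ≈ 0.036001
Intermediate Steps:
c(X, H) = 2 + X
k(z, Y) = -8
n(G) = 4*sqrt(2 + 2*G) (n(G) = 4*sqrt(G + (2 + G)) = 4*sqrt(2 + 2*G))
1/(k(60, 41) + n((10 + 14) + 15)) = 1/(-8 + 4*sqrt(2 + 2*((10 + 14) + 15))) = 1/(-8 + 4*sqrt(2 + 2*(24 + 15))) = 1/(-8 + 4*sqrt(2 + 2*39)) = 1/(-8 + 4*sqrt(2 + 78)) = 1/(-8 + 4*sqrt(80)) = 1/(-8 + 4*(4*sqrt(5))) = 1/(-8 + 16*sqrt(5))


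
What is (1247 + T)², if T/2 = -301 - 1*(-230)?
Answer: 1221025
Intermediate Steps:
T = -142 (T = 2*(-301 - 1*(-230)) = 2*(-301 + 230) = 2*(-71) = -142)
(1247 + T)² = (1247 - 142)² = 1105² = 1221025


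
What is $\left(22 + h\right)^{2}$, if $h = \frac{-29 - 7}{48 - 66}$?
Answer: $576$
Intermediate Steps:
$h = 2$ ($h = - \frac{36}{-18} = \left(-36\right) \left(- \frac{1}{18}\right) = 2$)
$\left(22 + h\right)^{2} = \left(22 + 2\right)^{2} = 24^{2} = 576$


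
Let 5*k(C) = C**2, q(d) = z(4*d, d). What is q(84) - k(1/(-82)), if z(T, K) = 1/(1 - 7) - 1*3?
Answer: -319393/100860 ≈ -3.1667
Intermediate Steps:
z(T, K) = -19/6 (z(T, K) = 1/(-6) - 3 = -1/6 - 3 = -19/6)
q(d) = -19/6
k(C) = C**2/5
q(84) - k(1/(-82)) = -19/6 - (1/(-82))**2/5 = -19/6 - (-1/82)**2/5 = -19/6 - 1/(5*6724) = -19/6 - 1*1/33620 = -19/6 - 1/33620 = -319393/100860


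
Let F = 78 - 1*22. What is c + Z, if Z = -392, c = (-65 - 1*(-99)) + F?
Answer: -302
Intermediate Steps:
F = 56 (F = 78 - 22 = 56)
c = 90 (c = (-65 - 1*(-99)) + 56 = (-65 + 99) + 56 = 34 + 56 = 90)
c + Z = 90 - 392 = -302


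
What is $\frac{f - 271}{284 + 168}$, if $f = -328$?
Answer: $- \frac{599}{452} \approx -1.3252$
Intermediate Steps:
$\frac{f - 271}{284 + 168} = \frac{-328 - 271}{284 + 168} = - \frac{599}{452}$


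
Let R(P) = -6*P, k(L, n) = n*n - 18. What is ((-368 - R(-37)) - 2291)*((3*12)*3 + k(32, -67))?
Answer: -13192099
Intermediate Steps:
k(L, n) = -18 + n² (k(L, n) = n² - 18 = -18 + n²)
((-368 - R(-37)) - 2291)*((3*12)*3 + k(32, -67)) = ((-368 - (-6)*(-37)) - 2291)*((3*12)*3 + (-18 + (-67)²)) = ((-368 - 1*222) - 2291)*(36*3 + (-18 + 4489)) = ((-368 - 222) - 2291)*(108 + 4471) = (-590 - 2291)*4579 = -2881*4579 = -13192099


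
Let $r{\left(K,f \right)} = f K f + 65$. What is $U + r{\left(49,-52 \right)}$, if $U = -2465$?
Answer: $130096$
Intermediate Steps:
$r{\left(K,f \right)} = 65 + K f^{2}$ ($r{\left(K,f \right)} = K f f + 65 = K f^{2} + 65 = 65 + K f^{2}$)
$U + r{\left(49,-52 \right)} = -2465 + \left(65 + 49 \left(-52\right)^{2}\right) = -2465 + \left(65 + 49 \cdot 2704\right) = -2465 + \left(65 + 132496\right) = -2465 + 132561 = 130096$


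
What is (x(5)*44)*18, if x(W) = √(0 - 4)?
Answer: 1584*I ≈ 1584.0*I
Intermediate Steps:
x(W) = 2*I (x(W) = √(-4) = 2*I)
(x(5)*44)*18 = ((2*I)*44)*18 = (88*I)*18 = 1584*I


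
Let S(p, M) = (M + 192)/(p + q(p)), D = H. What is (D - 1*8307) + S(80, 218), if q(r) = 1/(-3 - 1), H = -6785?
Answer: -4812708/319 ≈ -15087.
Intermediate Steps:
q(r) = -1/4 (q(r) = 1/(-4) = -1/4)
D = -6785
S(p, M) = (192 + M)/(-1/4 + p) (S(p, M) = (M + 192)/(p - 1/4) = (192 + M)/(-1/4 + p))
(D - 1*8307) + S(80, 218) = (-6785 - 1*8307) + 4*(192 + 218)/(-1 + 4*80) = (-6785 - 8307) + 4*410/(-1 + 320) = -15092 + 4*410/319 = -15092 + 4*(1/319)*410 = -15092 + 1640/319 = -4812708/319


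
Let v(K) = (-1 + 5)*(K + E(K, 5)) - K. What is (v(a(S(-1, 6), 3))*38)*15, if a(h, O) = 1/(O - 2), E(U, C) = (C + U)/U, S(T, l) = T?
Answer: 15390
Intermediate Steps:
E(U, C) = (C + U)/U
a(h, O) = 1/(-2 + O)
v(K) = 3*K + 4*(5 + K)/K (v(K) = (-1 + 5)*(K + (5 + K)/K) - K = 4*(K + (5 + K)/K) - K = (4*K + 4*(5 + K)/K) - K = 3*K + 4*(5 + K)/K)
(v(a(S(-1, 6), 3))*38)*15 = ((4 + 3/(-2 + 3) + 20/(1/(-2 + 3)))*38)*15 = ((4 + 3/1 + 20/(1/1))*38)*15 = ((4 + 3*1 + 20/1)*38)*15 = ((4 + 3 + 20*1)*38)*15 = ((4 + 3 + 20)*38)*15 = (27*38)*15 = 1026*15 = 15390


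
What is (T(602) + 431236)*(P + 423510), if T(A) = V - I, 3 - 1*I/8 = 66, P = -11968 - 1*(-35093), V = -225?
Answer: 192729702025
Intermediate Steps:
P = 23125 (P = -11968 + 35093 = 23125)
I = -504 (I = 24 - 8*66 = 24 - 528 = -504)
T(A) = 279 (T(A) = -225 - 1*(-504) = -225 + 504 = 279)
(T(602) + 431236)*(P + 423510) = (279 + 431236)*(23125 + 423510) = 431515*446635 = 192729702025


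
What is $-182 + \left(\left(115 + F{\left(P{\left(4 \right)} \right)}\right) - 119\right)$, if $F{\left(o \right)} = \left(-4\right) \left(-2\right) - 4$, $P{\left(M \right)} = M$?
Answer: $-182$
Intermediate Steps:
$F{\left(o \right)} = 4$ ($F{\left(o \right)} = 8 - 4 = 4$)
$-182 + \left(\left(115 + F{\left(P{\left(4 \right)} \right)}\right) - 119\right) = -182 + \left(\left(115 + 4\right) - 119\right) = -182 + \left(119 - 119\right) = -182 + 0 = -182$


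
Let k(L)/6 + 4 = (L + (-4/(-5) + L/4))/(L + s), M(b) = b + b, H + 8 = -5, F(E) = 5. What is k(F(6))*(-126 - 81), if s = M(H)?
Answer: 376947/70 ≈ 5385.0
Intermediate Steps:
H = -13 (H = -8 - 5 = -13)
M(b) = 2*b
s = -26 (s = 2*(-13) = -26)
k(L) = -24 + 6*(⅘ + 5*L/4)/(-26 + L) (k(L) = -24 + 6*((L + (-4/(-5) + L/4))/(L - 26)) = -24 + 6*((L + (-4*(-⅕) + L*(¼)))/(-26 + L)) = -24 + 6*((L + (⅘ + L/4))/(-26 + L)) = -24 + 6*((⅘ + 5*L/4)/(-26 + L)) = -24 + 6*(⅘ + 5*L/4)/(-26 + L))
k(F(6))*(-126 - 81) = (3*(2096 - 55*5)/(10*(-26 + 5)))*(-126 - 81) = ((3/10)*(2096 - 275)/(-21))*(-207) = ((3/10)*(-1/21)*1821)*(-207) = -1821/70*(-207) = 376947/70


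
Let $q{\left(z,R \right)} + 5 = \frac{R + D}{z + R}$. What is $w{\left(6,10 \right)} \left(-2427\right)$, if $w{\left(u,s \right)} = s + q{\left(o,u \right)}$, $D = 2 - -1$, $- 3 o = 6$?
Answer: $- \frac{70383}{4} \approx -17596.0$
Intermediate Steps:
$o = -2$ ($o = \left(- \frac{1}{3}\right) 6 = -2$)
$D = 3$ ($D = 2 + 1 = 3$)
$q{\left(z,R \right)} = -5 + \frac{3 + R}{R + z}$ ($q{\left(z,R \right)} = -5 + \frac{R + 3}{z + R} = -5 + \frac{3 + R}{R + z}$)
$w{\left(u,s \right)} = s + \frac{13 - 4 u}{-2 + u}$ ($w{\left(u,s \right)} = s + \frac{3 - -10 - 4 u}{u - 2} = s + \frac{3 + 10 - 4 u}{-2 + u} = s + \frac{13 - 4 u}{-2 + u}$)
$w{\left(6,10 \right)} \left(-2427\right) = \frac{13 - 24 + 10 \left(-2 + 6\right)}{-2 + 6} \left(-2427\right) = \frac{13 - 24 + 10 \cdot 4}{4} \left(-2427\right) = \frac{13 - 24 + 40}{4} \left(-2427\right) = \frac{1}{4} \cdot 29 \left(-2427\right) = \frac{29}{4} \left(-2427\right) = - \frac{70383}{4}$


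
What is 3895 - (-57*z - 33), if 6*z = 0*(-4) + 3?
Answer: 7913/2 ≈ 3956.5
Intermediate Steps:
z = ½ (z = (0*(-4) + 3)/6 = (0 + 3)/6 = (⅙)*3 = ½ ≈ 0.50000)
3895 - (-57*z - 33) = 3895 - (-57*½ - 33) = 3895 - (-57/2 - 33) = 3895 - 1*(-123/2) = 3895 + 123/2 = 7913/2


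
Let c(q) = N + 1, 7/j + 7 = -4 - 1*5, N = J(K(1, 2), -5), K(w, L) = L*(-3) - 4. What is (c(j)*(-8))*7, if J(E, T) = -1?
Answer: 0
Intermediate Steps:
K(w, L) = -4 - 3*L (K(w, L) = -3*L - 4 = -4 - 3*L)
N = -1
j = -7/16 (j = 7/(-7 + (-4 - 1*5)) = 7/(-7 + (-4 - 5)) = 7/(-7 - 9) = 7/(-16) = 7*(-1/16) = -7/16 ≈ -0.43750)
c(q) = 0 (c(q) = -1 + 1 = 0)
(c(j)*(-8))*7 = (0*(-8))*7 = 0*7 = 0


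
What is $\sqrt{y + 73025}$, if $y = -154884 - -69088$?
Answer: $3 i \sqrt{1419} \approx 113.01 i$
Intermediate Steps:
$y = -85796$ ($y = -154884 + 69088 = -85796$)
$\sqrt{y + 73025} = \sqrt{-85796 + 73025} = \sqrt{-12771} = 3 i \sqrt{1419}$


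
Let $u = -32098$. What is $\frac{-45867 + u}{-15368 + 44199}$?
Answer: $- \frac{77965}{28831} \approx -2.7042$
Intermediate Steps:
$\frac{-45867 + u}{-15368 + 44199} = \frac{-45867 - 32098}{-15368 + 44199} = - \frac{77965}{28831}$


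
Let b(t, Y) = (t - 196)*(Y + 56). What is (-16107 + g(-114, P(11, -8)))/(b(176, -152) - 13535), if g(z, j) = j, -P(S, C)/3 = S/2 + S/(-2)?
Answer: 16107/11615 ≈ 1.3867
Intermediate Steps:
P(S, C) = 0 (P(S, C) = -3*(S/2 + S/(-2)) = -3*(S*(1/2) + S*(-1/2)) = -3*(S/2 - S/2) = -3*0 = 0)
b(t, Y) = (-196 + t)*(56 + Y)
(-16107 + g(-114, P(11, -8)))/(b(176, -152) - 13535) = (-16107 + 0)/((-10976 - 196*(-152) + 56*176 - 152*176) - 13535) = -16107/((-10976 + 29792 + 9856 - 26752) - 13535) = -16107/(1920 - 13535) = -16107/(-11615) = -16107*(-1/11615) = 16107/11615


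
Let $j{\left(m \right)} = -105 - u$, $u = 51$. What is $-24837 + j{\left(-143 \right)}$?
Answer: $-24993$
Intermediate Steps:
$j{\left(m \right)} = -156$ ($j{\left(m \right)} = -105 - 51 = -156$)
$-24837 + j{\left(-143 \right)} = -24837 - 156 = -24993$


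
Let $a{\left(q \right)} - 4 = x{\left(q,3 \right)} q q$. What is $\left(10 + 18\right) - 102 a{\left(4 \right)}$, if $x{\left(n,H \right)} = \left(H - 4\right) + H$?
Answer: $-3644$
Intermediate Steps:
$x{\left(n,H \right)} = -4 + 2 H$ ($x{\left(n,H \right)} = \left(-4 + H\right) + H = -4 + 2 H$)
$a{\left(q \right)} = 4 + 2 q^{2}$ ($a{\left(q \right)} = 4 + \left(-4 + 2 \cdot 3\right) q q = 4 + \left(-4 + 6\right) q q = 4 + 2 q q = 4 + 2 q^{2}$)
$\left(10 + 18\right) - 102 a{\left(4 \right)} = \left(10 + 18\right) - 102 \left(4 + 2 \cdot 4^{2}\right) = 28 - 102 \left(4 + 2 \cdot 16\right) = 28 - 102 \left(4 + 32\right) = 28 - 3672 = -3644$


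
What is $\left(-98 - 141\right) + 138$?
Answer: $-101$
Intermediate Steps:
$\left(-98 - 141\right) + 138 = -239 + 138 = -101$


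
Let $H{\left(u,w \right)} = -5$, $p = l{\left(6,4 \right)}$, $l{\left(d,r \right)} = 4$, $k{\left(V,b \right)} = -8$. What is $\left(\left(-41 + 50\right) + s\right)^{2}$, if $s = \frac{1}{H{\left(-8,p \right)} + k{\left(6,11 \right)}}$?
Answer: $\frac{13456}{169} \approx 79.621$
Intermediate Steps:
$p = 4$
$s = - \frac{1}{13}$ ($s = \frac{1}{-5 - 8} = \frac{1}{-13} = - \frac{1}{13} \approx -0.076923$)
$\left(\left(-41 + 50\right) + s\right)^{2} = \left(\left(-41 + 50\right) - \frac{1}{13}\right)^{2} = \left(9 - \frac{1}{13}\right)^{2} = \left(\frac{116}{13}\right)^{2} = \frac{13456}{169}$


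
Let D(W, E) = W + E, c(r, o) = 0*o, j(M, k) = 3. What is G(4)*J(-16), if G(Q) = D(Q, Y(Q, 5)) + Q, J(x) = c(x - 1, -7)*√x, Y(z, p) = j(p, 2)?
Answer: 0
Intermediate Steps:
Y(z, p) = 3
c(r, o) = 0
D(W, E) = E + W
J(x) = 0 (J(x) = 0*√x = 0)
G(Q) = 3 + 2*Q (G(Q) = (3 + Q) + Q = 3 + 2*Q)
G(4)*J(-16) = (3 + 2*4)*0 = (3 + 8)*0 = 11*0 = 0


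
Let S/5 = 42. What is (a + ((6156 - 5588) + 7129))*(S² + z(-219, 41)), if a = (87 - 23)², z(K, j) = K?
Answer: 517488633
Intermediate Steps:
S = 210 (S = 5*42 = 210)
a = 4096 (a = 64² = 4096)
(a + ((6156 - 5588) + 7129))*(S² + z(-219, 41)) = (4096 + ((6156 - 5588) + 7129))*(210² - 219) = (4096 + (568 + 7129))*(44100 - 219) = (4096 + 7697)*43881 = 11793*43881 = 517488633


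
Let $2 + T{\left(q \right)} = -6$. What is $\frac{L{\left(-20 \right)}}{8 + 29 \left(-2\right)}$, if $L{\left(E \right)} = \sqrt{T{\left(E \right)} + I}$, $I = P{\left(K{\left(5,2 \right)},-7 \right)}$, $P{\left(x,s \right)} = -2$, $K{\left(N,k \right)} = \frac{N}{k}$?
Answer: $- \frac{i \sqrt{10}}{50} \approx - 0.063246 i$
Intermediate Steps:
$T{\left(q \right)} = -8$ ($T{\left(q \right)} = -2 - 6 = -8$)
$I = -2$
$L{\left(E \right)} = i \sqrt{10}$ ($L{\left(E \right)} = \sqrt{-8 - 2} = \sqrt{-10} = i \sqrt{10}$)
$\frac{L{\left(-20 \right)}}{8 + 29 \left(-2\right)} = \frac{i \sqrt{10}}{8 + 29 \left(-2\right)} = \frac{i \sqrt{10}}{8 - 58} = \frac{i \sqrt{10}}{-50} = i \sqrt{10} \left(- \frac{1}{50}\right) = - \frac{i \sqrt{10}}{50}$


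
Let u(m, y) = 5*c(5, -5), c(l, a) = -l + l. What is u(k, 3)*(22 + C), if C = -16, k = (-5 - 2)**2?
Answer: 0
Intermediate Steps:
k = 49 (k = (-7)**2 = 49)
c(l, a) = 0
u(m, y) = 0 (u(m, y) = 5*0 = 0)
u(k, 3)*(22 + C) = 0*(22 - 16) = 0*6 = 0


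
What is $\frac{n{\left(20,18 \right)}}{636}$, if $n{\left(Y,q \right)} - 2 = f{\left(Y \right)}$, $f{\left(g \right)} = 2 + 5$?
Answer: $\frac{3}{212} \approx 0.014151$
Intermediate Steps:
$f{\left(g \right)} = 7$
$n{\left(Y,q \right)} = 9$ ($n{\left(Y,q \right)} = 2 + 7 = 9$)
$\frac{n{\left(20,18 \right)}}{636} = \frac{9}{636} = 9 \cdot \frac{1}{636} = \frac{3}{212}$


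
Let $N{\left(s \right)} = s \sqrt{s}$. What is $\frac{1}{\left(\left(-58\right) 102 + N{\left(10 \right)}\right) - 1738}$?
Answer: $- \frac{3827}{29291358} - \frac{5 \sqrt{10}}{29291358} \approx -0.00013119$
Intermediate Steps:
$N{\left(s \right)} = s^{\frac{3}{2}}$
$\frac{1}{\left(\left(-58\right) 102 + N{\left(10 \right)}\right) - 1738} = \frac{1}{\left(\left(-58\right) 102 + 10^{\frac{3}{2}}\right) - 1738} = \frac{1}{\left(-5916 + 10 \sqrt{10}\right) - 1738} = \frac{1}{-7654 + 10 \sqrt{10}}$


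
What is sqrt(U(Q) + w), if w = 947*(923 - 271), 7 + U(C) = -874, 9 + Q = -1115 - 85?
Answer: 3*sqrt(68507) ≈ 785.21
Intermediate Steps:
Q = -1209 (Q = -9 + (-1115 - 85) = -9 - 1200 = -1209)
U(C) = -881 (U(C) = -7 - 874 = -881)
w = 617444 (w = 947*652 = 617444)
sqrt(U(Q) + w) = sqrt(-881 + 617444) = sqrt(616563) = 3*sqrt(68507)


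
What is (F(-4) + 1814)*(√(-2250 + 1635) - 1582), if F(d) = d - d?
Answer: -2869748 + 1814*I*√615 ≈ -2.8697e+6 + 44986.0*I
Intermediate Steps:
F(d) = 0
(F(-4) + 1814)*(√(-2250 + 1635) - 1582) = (0 + 1814)*(√(-2250 + 1635) - 1582) = 1814*(√(-615) - 1582) = 1814*(I*√615 - 1582) = 1814*(-1582 + I*√615) = -2869748 + 1814*I*√615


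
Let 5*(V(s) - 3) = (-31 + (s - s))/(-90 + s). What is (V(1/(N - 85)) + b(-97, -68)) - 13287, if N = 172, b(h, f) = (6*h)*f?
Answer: 1029203037/39145 ≈ 26292.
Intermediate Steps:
b(h, f) = 6*f*h
V(s) = 3 - 31/(5*(-90 + s)) (V(s) = 3 + ((-31 + (s - s))/(-90 + s))/5 = 3 + ((-31 + 0)/(-90 + s))/5 = 3 + (-31/(-90 + s))/5 = 3 - 31/(5*(-90 + s)))
(V(1/(N - 85)) + b(-97, -68)) - 13287 = ((-1381 + 15/(172 - 85))/(5*(-90 + 1/(172 - 85))) + 6*(-68)*(-97)) - 13287 = ((-1381 + 15/87)/(5*(-90 + 1/87)) + 39576) - 13287 = ((-1381 + 15*(1/87))/(5*(-90 + 1/87)) + 39576) - 13287 = ((-1381 + 5/29)/(5*(-7829/87)) + 39576) - 13287 = ((1/5)*(-87/7829)*(-40044/29) + 39576) - 13287 = (120132/39145 + 39576) - 13287 = 1549322652/39145 - 13287 = 1029203037/39145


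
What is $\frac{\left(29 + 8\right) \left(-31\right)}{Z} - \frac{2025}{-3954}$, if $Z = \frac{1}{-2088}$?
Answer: $\frac{3156526323}{1318} \approx 2.3949 \cdot 10^{6}$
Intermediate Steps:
$Z = - \frac{1}{2088} \approx -0.00047893$
$\frac{\left(29 + 8\right) \left(-31\right)}{Z} - \frac{2025}{-3954} = \frac{\left(29 + 8\right) \left(-31\right)}{- \frac{1}{2088}} - \frac{2025}{-3954} = 37 \left(-31\right) \left(-2088\right) - - \frac{675}{1318} = \left(-1147\right) \left(-2088\right) + \frac{675}{1318} = 2394936 + \frac{675}{1318} = \frac{3156526323}{1318}$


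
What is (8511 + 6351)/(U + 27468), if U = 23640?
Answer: 2477/8518 ≈ 0.29080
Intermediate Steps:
(8511 + 6351)/(U + 27468) = (8511 + 6351)/(23640 + 27468) = 14862/51108 = 14862*(1/51108) = 2477/8518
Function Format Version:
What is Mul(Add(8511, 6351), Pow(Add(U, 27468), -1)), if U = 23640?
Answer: Rational(2477, 8518) ≈ 0.29080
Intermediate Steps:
Mul(Add(8511, 6351), Pow(Add(U, 27468), -1)) = Mul(Add(8511, 6351), Pow(Add(23640, 27468), -1)) = Mul(14862, Pow(51108, -1)) = Mul(14862, Rational(1, 51108)) = Rational(2477, 8518)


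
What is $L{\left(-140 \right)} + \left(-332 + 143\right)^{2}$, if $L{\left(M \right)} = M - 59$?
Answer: $35522$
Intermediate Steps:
$L{\left(M \right)} = -59 + M$
$L{\left(-140 \right)} + \left(-332 + 143\right)^{2} = \left(-59 - 140\right) + \left(-332 + 143\right)^{2} = -199 + \left(-189\right)^{2} = -199 + 35721 = 35522$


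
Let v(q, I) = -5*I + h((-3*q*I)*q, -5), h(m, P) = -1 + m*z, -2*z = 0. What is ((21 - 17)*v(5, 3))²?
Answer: 4096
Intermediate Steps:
z = 0 (z = -½*0 = 0)
h(m, P) = -1 (h(m, P) = -1 + m*0 = -1 + 0 = -1)
v(q, I) = -1 - 5*I (v(q, I) = -5*I - 1 = -1 - 5*I)
((21 - 17)*v(5, 3))² = ((21 - 17)*(-1 - 5*3))² = (4*(-1 - 15))² = (4*(-16))² = (-64)² = 4096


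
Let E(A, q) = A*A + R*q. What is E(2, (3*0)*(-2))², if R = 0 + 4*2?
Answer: 16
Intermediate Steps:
R = 8 (R = 0 + 8 = 8)
E(A, q) = A² + 8*q (E(A, q) = A*A + 8*q = A² + 8*q)
E(2, (3*0)*(-2))² = (2² + 8*((3*0)*(-2)))² = (4 + 8*(0*(-2)))² = (4 + 8*0)² = (4 + 0)² = 4² = 16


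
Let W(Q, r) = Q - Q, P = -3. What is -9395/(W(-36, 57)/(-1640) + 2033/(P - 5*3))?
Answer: 169110/2033 ≈ 83.182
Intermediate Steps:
W(Q, r) = 0
-9395/(W(-36, 57)/(-1640) + 2033/(P - 5*3)) = -9395/(0/(-1640) + 2033/(-3 - 5*3)) = -9395/(0*(-1/1640) + 2033/(-3 - 15)) = -9395/(0 + 2033/(-18)) = -9395/(0 + 2033*(-1/18)) = -9395/(0 - 2033/18) = -9395/(-2033/18) = -9395*(-18/2033) = 169110/2033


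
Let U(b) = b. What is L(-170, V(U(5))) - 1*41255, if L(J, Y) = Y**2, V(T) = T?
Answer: -41230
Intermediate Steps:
L(-170, V(U(5))) - 1*41255 = 5**2 - 1*41255 = 25 - 41255 = -41230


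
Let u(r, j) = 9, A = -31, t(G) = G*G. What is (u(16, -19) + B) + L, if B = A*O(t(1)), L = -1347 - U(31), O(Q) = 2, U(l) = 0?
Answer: -1400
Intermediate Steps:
t(G) = G²
L = -1347 (L = -1347 - 1*0 = -1347 + 0 = -1347)
B = -62 (B = -31*2 = -62)
(u(16, -19) + B) + L = (9 - 62) - 1347 = -53 - 1347 = -1400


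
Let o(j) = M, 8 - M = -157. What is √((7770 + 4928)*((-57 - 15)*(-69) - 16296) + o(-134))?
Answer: 3*I*√15982531 ≈ 11993.0*I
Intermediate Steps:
M = 165 (M = 8 - 1*(-157) = 8 + 157 = 165)
o(j) = 165
√((7770 + 4928)*((-57 - 15)*(-69) - 16296) + o(-134)) = √((7770 + 4928)*((-57 - 15)*(-69) - 16296) + 165) = √(12698*(-72*(-69) - 16296) + 165) = √(12698*(4968 - 16296) + 165) = √(12698*(-11328) + 165) = √(-143842944 + 165) = √(-143842779) = 3*I*√15982531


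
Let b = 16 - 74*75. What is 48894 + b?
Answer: 43360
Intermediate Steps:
b = -5534 (b = 16 - 5550 = -5534)
48894 + b = 48894 - 5534 = 43360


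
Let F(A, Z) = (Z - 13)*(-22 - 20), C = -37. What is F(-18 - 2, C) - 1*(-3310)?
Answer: 5410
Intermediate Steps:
F(A, Z) = 546 - 42*Z (F(A, Z) = (-13 + Z)*(-42) = 546 - 42*Z)
F(-18 - 2, C) - 1*(-3310) = (546 - 42*(-37)) - 1*(-3310) = (546 + 1554) + 3310 = 2100 + 3310 = 5410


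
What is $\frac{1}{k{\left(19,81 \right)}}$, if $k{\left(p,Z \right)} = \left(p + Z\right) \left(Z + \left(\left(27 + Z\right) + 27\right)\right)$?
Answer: $\frac{1}{21600} \approx 4.6296 \cdot 10^{-5}$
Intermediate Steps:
$k{\left(p,Z \right)} = \left(54 + 2 Z\right) \left(Z + p\right)$ ($k{\left(p,Z \right)} = \left(Z + p\right) \left(Z + \left(54 + Z\right)\right) = \left(Z + p\right) \left(54 + 2 Z\right) = \left(54 + 2 Z\right) \left(Z + p\right)$)
$\frac{1}{k{\left(19,81 \right)}} = \frac{1}{2 \cdot 81^{2} + 54 \cdot 81 + 54 \cdot 19 + 2 \cdot 81 \cdot 19} = \frac{1}{2 \cdot 6561 + 4374 + 1026 + 3078} = \frac{1}{13122 + 4374 + 1026 + 3078} = \frac{1}{21600}$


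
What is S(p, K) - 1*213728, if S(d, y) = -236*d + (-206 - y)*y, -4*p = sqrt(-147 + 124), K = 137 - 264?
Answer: -203695 + 59*I*sqrt(23) ≈ -2.037e+5 + 282.95*I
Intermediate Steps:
K = -127
p = -I*sqrt(23)/4 (p = -sqrt(-147 + 124)/4 = -I*sqrt(23)/4 ≈ -1.199*I)
S(d, y) = -236*d + y*(-206 - y)
S(p, K) - 1*213728 = (-1*(-127)**2 - (-59)*I*sqrt(23) - 206*(-127)) - 1*213728 = (-1*16129 + 59*I*sqrt(23) + 26162) - 213728 = (-16129 + 59*I*sqrt(23) + 26162) - 213728 = (10033 + 59*I*sqrt(23)) - 213728 = -203695 + 59*I*sqrt(23)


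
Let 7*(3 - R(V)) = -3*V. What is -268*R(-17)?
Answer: 8040/7 ≈ 1148.6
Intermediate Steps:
R(V) = 3 + 3*V/7 (R(V) = 3 - (-3)*V/7 = 3 + 3*V/7)
-268*R(-17) = -268*(3 + (3/7)*(-17)) = -268*(3 - 51/7) = -268*(-30/7) = 8040/7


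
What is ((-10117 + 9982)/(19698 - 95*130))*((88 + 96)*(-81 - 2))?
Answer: 515430/1837 ≈ 280.58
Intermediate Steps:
((-10117 + 9982)/(19698 - 95*130))*((88 + 96)*(-81 - 2)) = (-135/(19698 - 12350))*(184*(-83)) = -135/7348*(-15272) = 515430/1837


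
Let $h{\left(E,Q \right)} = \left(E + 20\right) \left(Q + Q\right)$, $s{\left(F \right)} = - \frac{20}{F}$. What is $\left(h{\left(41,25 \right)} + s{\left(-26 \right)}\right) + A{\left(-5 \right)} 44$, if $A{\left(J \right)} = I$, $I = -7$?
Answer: $\frac{35656}{13} \approx 2742.8$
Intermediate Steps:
$A{\left(J \right)} = -7$
$h{\left(E,Q \right)} = 2 Q \left(20 + E\right)$ ($h{\left(E,Q \right)} = \left(20 + E\right) 2 Q = 2 Q \left(20 + E\right)$)
$\left(h{\left(41,25 \right)} + s{\left(-26 \right)}\right) + A{\left(-5 \right)} 44 = \left(2 \cdot 25 \left(20 + 41\right) - \frac{20}{-26}\right) - 308 = \left(2 \cdot 25 \cdot 61 - - \frac{10}{13}\right) - 308 = \left(3050 + \frac{10}{13}\right) - 308 = \frac{39660}{13} - 308 = \frac{35656}{13}$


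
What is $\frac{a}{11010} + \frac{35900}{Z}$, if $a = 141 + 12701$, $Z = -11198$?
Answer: $- \frac{62863571}{30822495} \approx -2.0395$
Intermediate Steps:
$a = 12842$
$\frac{a}{11010} + \frac{35900}{Z} = \frac{12842}{11010} + \frac{35900}{-11198} = 12842 \cdot \frac{1}{11010} + 35900 \left(- \frac{1}{11198}\right) = \frac{6421}{5505} - \frac{17950}{5599} = - \frac{62863571}{30822495}$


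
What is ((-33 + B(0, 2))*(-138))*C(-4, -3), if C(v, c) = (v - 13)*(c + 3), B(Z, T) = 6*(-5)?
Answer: 0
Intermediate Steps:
B(Z, T) = -30
C(v, c) = (-13 + v)*(3 + c)
((-33 + B(0, 2))*(-138))*C(-4, -3) = ((-33 - 30)*(-138))*(-39 - 13*(-3) + 3*(-4) - 3*(-4)) = (-63*(-138))*(-39 + 39 - 12 + 12) = 8694*0 = 0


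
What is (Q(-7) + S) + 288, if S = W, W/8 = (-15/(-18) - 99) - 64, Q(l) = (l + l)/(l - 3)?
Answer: -15119/15 ≈ -1007.9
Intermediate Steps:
Q(l) = 2*l/(-3 + l) (Q(l) = (2*l)/(-3 + l) = 2*l/(-3 + l))
W = -3892/3 (W = 8*((-15/(-18) - 99) - 64) = 8*((-15*(-1/18) - 99) - 64) = 8*((⅚ - 99) - 64) = 8*(-589/6 - 64) = 8*(-973/6) = -3892/3 ≈ -1297.3)
S = -3892/3 ≈ -1297.3
(Q(-7) + S) + 288 = (2*(-7)/(-3 - 7) - 3892/3) + 288 = (2*(-7)/(-10) - 3892/3) + 288 = (2*(-7)*(-⅒) - 3892/3) + 288 = (7/5 - 3892/3) + 288 = -19439/15 + 288 = -15119/15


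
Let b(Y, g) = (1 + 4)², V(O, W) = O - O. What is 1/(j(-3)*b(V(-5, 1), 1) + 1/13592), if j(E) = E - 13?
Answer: -13592/5436799 ≈ -0.0025000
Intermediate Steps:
j(E) = -13 + E
V(O, W) = 0
b(Y, g) = 25 (b(Y, g) = 5² = 25)
1/(j(-3)*b(V(-5, 1), 1) + 1/13592) = 1/((-13 - 3)*25 + 1/13592) = 1/(-16*25 + 1/13592) = 1/(-400 + 1/13592) = 1/(-5436799/13592) = -13592/5436799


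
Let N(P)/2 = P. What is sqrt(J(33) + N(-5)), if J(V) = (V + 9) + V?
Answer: sqrt(65) ≈ 8.0623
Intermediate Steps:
N(P) = 2*P
J(V) = 9 + 2*V (J(V) = (9 + V) + V = 9 + 2*V)
sqrt(J(33) + N(-5)) = sqrt((9 + 2*33) + 2*(-5)) = sqrt((9 + 66) - 10) = sqrt(75 - 10) = sqrt(65)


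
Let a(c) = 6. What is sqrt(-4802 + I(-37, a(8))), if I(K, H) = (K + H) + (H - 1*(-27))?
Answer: 40*I*sqrt(3) ≈ 69.282*I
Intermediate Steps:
I(K, H) = 27 + K + 2*H (I(K, H) = (H + K) + (H + 27) = (H + K) + (27 + H) = 27 + K + 2*H)
sqrt(-4802 + I(-37, a(8))) = sqrt(-4802 + (27 - 37 + 2*6)) = sqrt(-4802 + (27 - 37 + 12)) = sqrt(-4802 + 2) = sqrt(-4800) = 40*I*sqrt(3)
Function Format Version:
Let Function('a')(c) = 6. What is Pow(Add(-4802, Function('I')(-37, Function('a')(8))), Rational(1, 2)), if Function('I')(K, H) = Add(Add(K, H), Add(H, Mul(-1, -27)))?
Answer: Mul(40, I, Pow(3, Rational(1, 2))) ≈ Mul(69.282, I)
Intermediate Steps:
Function('I')(K, H) = Add(27, K, Mul(2, H)) (Function('I')(K, H) = Add(Add(H, K), Add(H, 27)) = Add(Add(H, K), Add(27, H)) = Add(27, K, Mul(2, H)))
Pow(Add(-4802, Function('I')(-37, Function('a')(8))), Rational(1, 2)) = Pow(Add(-4802, Add(27, -37, Mul(2, 6))), Rational(1, 2)) = Pow(Add(-4802, Add(27, -37, 12)), Rational(1, 2)) = Pow(Add(-4802, 2), Rational(1, 2)) = Pow(-4800, Rational(1, 2)) = Mul(40, I, Pow(3, Rational(1, 2)))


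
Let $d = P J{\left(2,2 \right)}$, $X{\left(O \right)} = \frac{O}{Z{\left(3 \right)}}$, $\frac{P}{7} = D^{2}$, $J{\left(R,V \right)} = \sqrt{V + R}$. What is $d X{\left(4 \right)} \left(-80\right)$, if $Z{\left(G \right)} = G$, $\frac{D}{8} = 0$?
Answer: $0$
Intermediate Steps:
$D = 0$ ($D = 8 \cdot 0 = 0$)
$J{\left(R,V \right)} = \sqrt{R + V}$
$P = 0$ ($P = 7 \cdot 0^{2} = 7 \cdot 0 = 0$)
$X{\left(O \right)} = \frac{O}{3}$
$d = 0$ ($d = 0 \sqrt{2 + 2} = 0 \sqrt{4} = 0 \cdot 2 = 0$)
$d X{\left(4 \right)} \left(-80\right) = 0 \cdot \frac{1}{3} \cdot 4 \left(-80\right) = 0 \cdot \frac{4}{3} \left(-80\right) = 0 \left(-80\right) = 0$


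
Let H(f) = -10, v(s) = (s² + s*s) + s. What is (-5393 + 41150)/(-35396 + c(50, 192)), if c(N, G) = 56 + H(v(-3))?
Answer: -35757/35350 ≈ -1.0115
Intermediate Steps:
v(s) = s + 2*s² (v(s) = (s² + s²) + s = 2*s² + s = s + 2*s²)
c(N, G) = 46 (c(N, G) = 56 - 10 = 46)
(-5393 + 41150)/(-35396 + c(50, 192)) = (-5393 + 41150)/(-35396 + 46) = 35757/(-35350) = 35757*(-1/35350) = -35757/35350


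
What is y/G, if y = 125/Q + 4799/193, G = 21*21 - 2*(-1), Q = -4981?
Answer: 23879694/425870519 ≈ 0.056073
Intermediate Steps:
G = 443 (G = 441 + 2 = 443)
y = 23879694/961333 (y = 125/(-4981) + 4799/193 = 125*(-1/4981) + 4799*(1/193) = -125/4981 + 4799/193 = 23879694/961333 ≈ 24.840)
y/G = (23879694/961333)/443 = (23879694/961333)*(1/443) = 23879694/425870519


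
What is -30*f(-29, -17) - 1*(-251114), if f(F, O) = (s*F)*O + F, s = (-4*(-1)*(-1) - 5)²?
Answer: -946006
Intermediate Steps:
s = 81 (s = (4*(-1) - 5)² = (-4 - 5)² = (-9)² = 81)
f(F, O) = F + 81*F*O (f(F, O) = (81*F)*O + F = 81*F*O + F = F + 81*F*O)
-30*f(-29, -17) - 1*(-251114) = -(-870)*(1 + 81*(-17)) - 1*(-251114) = -(-870)*(1 - 1377) + 251114 = -(-870)*(-1376) + 251114 = -30*39904 + 251114 = -1197120 + 251114 = -946006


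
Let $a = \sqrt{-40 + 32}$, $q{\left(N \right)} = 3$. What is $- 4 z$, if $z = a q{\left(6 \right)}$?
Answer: $- 24 i \sqrt{2} \approx - 33.941 i$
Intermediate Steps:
$a = 2 i \sqrt{2}$ ($a = \sqrt{-8} = 2 i \sqrt{2} \approx 2.8284 i$)
$z = 6 i \sqrt{2}$ ($z = 2 i \sqrt{2} \cdot 3 = 6 i \sqrt{2} \approx 8.4853 i$)
$- 4 z = - 4 \cdot 6 i \sqrt{2} = - 24 i \sqrt{2}$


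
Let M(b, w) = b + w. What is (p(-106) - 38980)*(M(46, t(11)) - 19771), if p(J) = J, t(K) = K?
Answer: 770541404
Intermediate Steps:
(p(-106) - 38980)*(M(46, t(11)) - 19771) = (-106 - 38980)*((46 + 11) - 19771) = -39086*(57 - 19771) = -39086*(-19714) = 770541404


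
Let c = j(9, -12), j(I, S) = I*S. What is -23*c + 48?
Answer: 2532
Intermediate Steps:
c = -108 (c = 9*(-12) = -108)
-23*c + 48 = -23*(-108) + 48 = 2484 + 48 = 2532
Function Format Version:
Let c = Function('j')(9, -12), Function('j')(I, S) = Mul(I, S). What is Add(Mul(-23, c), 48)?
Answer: 2532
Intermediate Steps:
c = -108 (c = Mul(9, -12) = -108)
Add(Mul(-23, c), 48) = Add(Mul(-23, -108), 48) = Add(2484, 48) = 2532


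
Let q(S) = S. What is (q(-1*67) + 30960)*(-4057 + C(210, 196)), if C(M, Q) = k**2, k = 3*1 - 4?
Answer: -125302008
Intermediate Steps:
k = -1 (k = 3 - 4 = -1)
C(M, Q) = 1 (C(M, Q) = (-1)**2 = 1)
(q(-1*67) + 30960)*(-4057 + C(210, 196)) = (-1*67 + 30960)*(-4057 + 1) = (-67 + 30960)*(-4056) = 30893*(-4056) = -125302008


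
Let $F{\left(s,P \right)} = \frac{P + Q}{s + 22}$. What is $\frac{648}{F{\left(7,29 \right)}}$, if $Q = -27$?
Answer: $9396$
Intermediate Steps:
$F{\left(s,P \right)} = \frac{-27 + P}{22 + s}$ ($F{\left(s,P \right)} = \frac{P - 27}{s + 22} = \frac{-27 + P}{22 + s}$)
$\frac{648}{F{\left(7,29 \right)}} = \frac{648}{\frac{1}{22 + 7} \left(-27 + 29\right)} = \frac{648}{\frac{1}{29} \cdot 2} = \frac{648}{\frac{2}{29}} = 648 \cdot \frac{29}{2} = 9396$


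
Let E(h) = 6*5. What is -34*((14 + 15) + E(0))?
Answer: -2006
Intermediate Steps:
E(h) = 30
-34*((14 + 15) + E(0)) = -34*((14 + 15) + 30) = -34*(29 + 30) = -34*59 = -1*2006 = -2006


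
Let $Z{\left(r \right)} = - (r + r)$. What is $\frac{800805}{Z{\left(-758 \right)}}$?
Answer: $\frac{800805}{1516} \approx 528.24$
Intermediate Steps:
$Z{\left(r \right)} = - 2 r$
$\frac{800805}{Z{\left(-758 \right)}} = \frac{800805}{\left(-2\right) \left(-758\right)} = \frac{800805}{1516}$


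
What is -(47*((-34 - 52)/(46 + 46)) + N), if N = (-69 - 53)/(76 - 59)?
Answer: 39969/782 ≈ 51.111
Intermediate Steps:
N = -122/17 ≈ -7.1765
-(47*((-34 - 52)/(46 + 46)) + N) = -(47*((-34 - 52)/(46 + 46)) - 122/17) = -(47*(-86/92) - 122/17) = -(47*(-86*1/92) - 122/17) = -(47*(-43/46) - 122/17) = -(-2021/46 - 122/17) = -1*(-39969/782) = 39969/782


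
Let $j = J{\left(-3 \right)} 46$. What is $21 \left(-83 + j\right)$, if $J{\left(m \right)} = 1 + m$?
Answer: $-3675$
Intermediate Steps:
$j = -92$ ($j = \left(1 - 3\right) 46 = \left(-2\right) 46 = -92$)
$21 \left(-83 + j\right) = 21 \left(-83 - 92\right) = 21 \left(-175\right) = -3675$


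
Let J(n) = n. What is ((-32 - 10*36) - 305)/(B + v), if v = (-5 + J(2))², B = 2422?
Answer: -41/143 ≈ -0.28671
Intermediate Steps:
v = 9 (v = (-5 + 2)² = (-3)² = 9)
((-32 - 10*36) - 305)/(B + v) = ((-32 - 10*36) - 305)/(2422 + 9) = ((-32 - 360) - 305)/2431 = (-392 - 305)*(1/2431) = -697*1/2431 = -41/143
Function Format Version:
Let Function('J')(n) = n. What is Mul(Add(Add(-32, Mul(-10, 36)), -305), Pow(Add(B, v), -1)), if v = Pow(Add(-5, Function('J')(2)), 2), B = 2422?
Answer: Rational(-41, 143) ≈ -0.28671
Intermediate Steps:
v = 9 (v = Pow(Add(-5, 2), 2) = Pow(-3, 2) = 9)
Mul(Add(Add(-32, Mul(-10, 36)), -305), Pow(Add(B, v), -1)) = Mul(Add(Add(-32, Mul(-10, 36)), -305), Pow(Add(2422, 9), -1)) = Mul(Add(Add(-32, -360), -305), Pow(2431, -1)) = Mul(Add(-392, -305), Rational(1, 2431)) = Mul(-697, Rational(1, 2431)) = Rational(-41, 143)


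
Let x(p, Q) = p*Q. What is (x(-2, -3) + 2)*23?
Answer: 184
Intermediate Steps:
x(p, Q) = Q*p
(x(-2, -3) + 2)*23 = (-3*(-2) + 2)*23 = (6 + 2)*23 = 8*23 = 184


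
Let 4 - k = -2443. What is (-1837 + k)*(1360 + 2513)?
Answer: 2362530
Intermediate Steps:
k = 2447 (k = 4 - 1*(-2443) = 4 + 2443 = 2447)
(-1837 + k)*(1360 + 2513) = (-1837 + 2447)*(1360 + 2513) = 610*3873 = 2362530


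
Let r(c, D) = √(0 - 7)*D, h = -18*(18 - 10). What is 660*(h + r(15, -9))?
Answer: -95040 - 5940*I*√7 ≈ -95040.0 - 15716.0*I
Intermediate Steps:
h = -144 (h = -18*8 = -144)
r(c, D) = I*D*√7 (r(c, D) = √(-7)*D = (I*√7)*D = I*D*√7)
660*(h + r(15, -9)) = 660*(-144 + I*(-9)*√7) = 660*(-144 - 9*I*√7) = -95040 - 5940*I*√7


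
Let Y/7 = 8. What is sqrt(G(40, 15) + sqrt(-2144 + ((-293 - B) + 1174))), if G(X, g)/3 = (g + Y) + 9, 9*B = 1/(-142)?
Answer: sqrt(43554240 + 426*I*sqrt(229204046))/426 ≈ 15.534 + 1.1439*I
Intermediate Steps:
B = -1/1278 (B = (1/9)/(-142) = (1/9)*(-1/142) = -1/1278 ≈ -0.00078247)
Y = 56 (Y = 7*8 = 56)
G(X, g) = 195 + 3*g (G(X, g) = 3*((g + 56) + 9) = 3*((56 + g) + 9) = 3*(65 + g) = 195 + 3*g)
sqrt(G(40, 15) + sqrt(-2144 + ((-293 - B) + 1174))) = sqrt((195 + 3*15) + sqrt(-2144 + ((-293 - 1*(-1/1278)) + 1174))) = sqrt((195 + 45) + sqrt(-2144 + ((-293 + 1/1278) + 1174))) = sqrt(240 + sqrt(-2144 + (-374453/1278 + 1174))) = sqrt(240 + sqrt(-2144 + 1125919/1278)) = sqrt(240 + sqrt(-1614113/1278)) = sqrt(240 + I*sqrt(229204046)/426)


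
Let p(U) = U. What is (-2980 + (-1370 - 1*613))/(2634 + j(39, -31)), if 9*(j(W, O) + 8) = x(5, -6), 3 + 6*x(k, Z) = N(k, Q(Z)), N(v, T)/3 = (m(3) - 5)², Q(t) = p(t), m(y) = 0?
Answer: -2127/1126 ≈ -1.8890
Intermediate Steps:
Q(t) = t
N(v, T) = 75 (N(v, T) = 3*(0 - 5)² = 3*(-5)² = 3*25 = 75)
x(k, Z) = 12 (x(k, Z) = -½ + (⅙)*75 = -½ + 25/2 = 12)
j(W, O) = -20/3 (j(W, O) = -8 + (⅑)*12 = -8 + 4/3 = -20/3)
(-2980 + (-1370 - 1*613))/(2634 + j(39, -31)) = (-2980 + (-1370 - 1*613))/(2634 - 20/3) = (-2980 + (-1370 - 613))/(7882/3) = (-2980 - 1983)*(3/7882) = -4963*3/7882 = -2127/1126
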